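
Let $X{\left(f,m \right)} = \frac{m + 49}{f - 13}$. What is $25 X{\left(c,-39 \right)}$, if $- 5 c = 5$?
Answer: $- \frac{125}{7} \approx -17.857$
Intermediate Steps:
$c = -1$ ($c = \left(- \frac{1}{5}\right) 5 = -1$)
$X{\left(f,m \right)} = \frac{49 + m}{-13 + f}$
$25 X{\left(c,-39 \right)} = 25 \frac{49 - 39}{-13 - 1} = 25 \frac{1}{-14} \cdot 10 = 25 \left(\left(- \frac{1}{14}\right) 10\right) = 25 \left(- \frac{5}{7}\right) = - \frac{125}{7}$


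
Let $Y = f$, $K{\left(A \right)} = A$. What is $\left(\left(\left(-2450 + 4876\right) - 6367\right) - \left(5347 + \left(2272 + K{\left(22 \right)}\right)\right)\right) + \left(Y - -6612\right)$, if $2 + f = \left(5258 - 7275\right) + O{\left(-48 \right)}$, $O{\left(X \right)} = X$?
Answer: $-7037$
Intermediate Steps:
$f = -2067$ ($f = -2 + \left(\left(5258 - 7275\right) - 48\right) = -2 - 2065 = -2067$)
$Y = -2067$
$\left(\left(\left(-2450 + 4876\right) - 6367\right) - \left(5347 + \left(2272 + K{\left(22 \right)}\right)\right)\right) + \left(Y - -6612\right) = \left(\left(\left(-2450 + 4876\right) - 6367\right) - \left(5347 + \left(2272 + 22\right)\right)\right) - -4545 = \left(\left(2426 - 6367\right) - \left(5347 + 2294\right)\right) + \left(-2067 + 6612\right) = \left(-3941 - 7641\right) + 4545 = -11582 + 4545 = -7037$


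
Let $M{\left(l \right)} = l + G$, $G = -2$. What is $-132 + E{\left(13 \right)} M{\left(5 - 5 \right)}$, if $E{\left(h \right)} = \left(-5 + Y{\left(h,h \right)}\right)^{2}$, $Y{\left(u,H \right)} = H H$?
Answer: $-53924$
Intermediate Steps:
$Y{\left(u,H \right)} = H^{2}$
$E{\left(h \right)} = \left(-5 + h^{2}\right)^{2}$
$M{\left(l \right)} = -2 + l$ ($M{\left(l \right)} = l - 2 = -2 + l$)
$-132 + E{\left(13 \right)} M{\left(5 - 5 \right)} = -132 + \left(-5 + 13^{2}\right)^{2} \left(-2 + \left(5 - 5\right)\right) = -132 + \left(-5 + 169\right)^{2} \left(-2 + 0\right) = -132 + 164^{2} \left(-2\right) = -132 + 26896 \left(-2\right) = -132 - 53792 = -53924$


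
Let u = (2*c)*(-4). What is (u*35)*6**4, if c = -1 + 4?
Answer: -1088640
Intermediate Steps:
c = 3
u = -24 (u = (2*3)*(-4) = 6*(-4) = -24)
(u*35)*6**4 = -24*35*6**4 = -840*1296 = -1088640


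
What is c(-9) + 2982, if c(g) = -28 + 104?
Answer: 3058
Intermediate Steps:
c(g) = 76
c(-9) + 2982 = 76 + 2982 = 3058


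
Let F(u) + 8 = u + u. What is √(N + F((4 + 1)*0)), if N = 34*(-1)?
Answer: I*√42 ≈ 6.4807*I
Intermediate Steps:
N = -34
F(u) = -8 + 2*u (F(u) = -8 + (u + u) = -8 + 2*u)
√(N + F((4 + 1)*0)) = √(-34 + (-8 + 2*((4 + 1)*0))) = √(-34 + (-8 + 2*(5*0))) = √(-34 + (-8 + 2*0)) = √(-34 + (-8 + 0)) = √(-34 - 8) = √(-42) = I*√42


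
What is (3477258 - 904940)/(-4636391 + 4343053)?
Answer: -1286159/146669 ≈ -8.7691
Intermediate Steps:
(3477258 - 904940)/(-4636391 + 4343053) = 2572318/(-293338) = 2572318*(-1/293338) = -1286159/146669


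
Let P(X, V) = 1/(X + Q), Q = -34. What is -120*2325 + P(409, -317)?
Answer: -104624999/375 ≈ -2.7900e+5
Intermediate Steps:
P(X, V) = 1/(-34 + X) (P(X, V) = 1/(X - 34) = 1/(-34 + X))
-120*2325 + P(409, -317) = -120*2325 + 1/(-34 + 409) = -279000 + 1/375 = -104624999/375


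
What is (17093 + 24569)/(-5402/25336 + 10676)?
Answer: 527774216/135240867 ≈ 3.9025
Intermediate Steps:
(17093 + 24569)/(-5402/25336 + 10676) = 41662/(-5402*1/25336 + 10676) = 41662/(-2701/12668 + 10676) = 41662/(135240867/12668) = 41662*(12668/135240867) = 527774216/135240867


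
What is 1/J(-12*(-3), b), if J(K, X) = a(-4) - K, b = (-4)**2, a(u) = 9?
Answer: -1/27 ≈ -0.037037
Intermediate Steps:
b = 16
J(K, X) = 9 - K
1/J(-12*(-3), b) = 1/(9 - (-12)*(-3)) = 1/(9 - 1*36) = 1/(9 - 36) = 1/(-27) = -1/27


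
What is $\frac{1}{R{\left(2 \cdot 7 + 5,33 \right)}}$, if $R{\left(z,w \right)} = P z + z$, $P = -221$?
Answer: $- \frac{1}{4180} \approx -0.00023923$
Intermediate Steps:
$R{\left(z,w \right)} = - 220 z$ ($R{\left(z,w \right)} = - 221 z + z = - 220 z$)
$\frac{1}{R{\left(2 \cdot 7 + 5,33 \right)}} = \frac{1}{\left(-220\right) \left(2 \cdot 7 + 5\right)} = \frac{1}{\left(-220\right) \left(14 + 5\right)} = \frac{1}{\left(-220\right) 19} = \frac{1}{-4180} = - \frac{1}{4180}$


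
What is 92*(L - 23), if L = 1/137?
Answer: -289800/137 ≈ -2115.3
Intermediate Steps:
L = 1/137 ≈ 0.0072993
92*(L - 23) = 92*(1/137 - 23) = 92*(-3150/137) = -289800/137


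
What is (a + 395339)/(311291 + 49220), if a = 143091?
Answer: 538430/360511 ≈ 1.4935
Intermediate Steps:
(a + 395339)/(311291 + 49220) = (143091 + 395339)/(311291 + 49220) = 538430/360511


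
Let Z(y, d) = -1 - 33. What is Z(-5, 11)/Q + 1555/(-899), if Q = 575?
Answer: -924691/516925 ≈ -1.7888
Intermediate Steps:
Z(y, d) = -34
Z(-5, 11)/Q + 1555/(-899) = -34/575 + 1555/(-899) = -34*1/575 + 1555*(-1/899) = -34/575 - 1555/899 = -924691/516925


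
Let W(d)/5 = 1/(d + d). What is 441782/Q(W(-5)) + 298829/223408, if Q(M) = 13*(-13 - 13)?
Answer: -49298314427/37755952 ≈ -1305.7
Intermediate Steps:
W(d) = 5/(2*d) (W(d) = 5/(d + d) = 5/((2*d)) = 5*(1/(2*d)) = 5/(2*d))
Q(M) = -338 (Q(M) = 13*(-26) = -338)
441782/Q(W(-5)) + 298829/223408 = 441782/(-338) + 298829/223408 = 441782*(-1/338) + 298829*(1/223408) = -220891/169 + 298829/223408 = -49298314427/37755952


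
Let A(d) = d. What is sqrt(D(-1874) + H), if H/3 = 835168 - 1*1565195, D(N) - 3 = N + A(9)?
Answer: I*sqrt(2191943) ≈ 1480.5*I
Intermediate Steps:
D(N) = 12 + N (D(N) = 3 + (N + 9) = 3 + (9 + N) = 12 + N)
H = -2190081 (H = 3*(835168 - 1*1565195) = 3*(835168 - 1565195) = 3*(-730027) = -2190081)
sqrt(D(-1874) + H) = sqrt((12 - 1874) - 2190081) = sqrt(-1862 - 2190081) = sqrt(-2191943) = I*sqrt(2191943)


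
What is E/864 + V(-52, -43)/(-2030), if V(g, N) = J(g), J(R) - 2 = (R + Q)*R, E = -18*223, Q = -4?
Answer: -296281/48720 ≈ -6.0813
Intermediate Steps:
E = -4014
J(R) = 2 + R*(-4 + R) (J(R) = 2 + (R - 4)*R = 2 + (-4 + R)*R = 2 + R*(-4 + R))
V(g, N) = 2 + g² - 4*g
E/864 + V(-52, -43)/(-2030) = -4014/864 + (2 + (-52)² - 4*(-52))/(-2030) = -4014*1/864 + (2 + 2704 + 208)*(-1/2030) = -223/48 + 2914*(-1/2030) = -223/48 - 1457/1015 = -296281/48720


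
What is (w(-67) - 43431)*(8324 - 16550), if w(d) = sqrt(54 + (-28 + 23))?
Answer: 357205824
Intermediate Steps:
w(d) = 7 (w(d) = sqrt(54 - 5) = sqrt(49) = 7)
(w(-67) - 43431)*(8324 - 16550) = (7 - 43431)*(8324 - 16550) = -43424*(-8226) = 357205824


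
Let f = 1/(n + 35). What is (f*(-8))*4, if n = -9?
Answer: -16/13 ≈ -1.2308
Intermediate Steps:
f = 1/26 (f = 1/(-9 + 35) = 1/26 ≈ 0.038462)
(f*(-8))*4 = ((1/26)*(-8))*4 = -4/13*4 = -16/13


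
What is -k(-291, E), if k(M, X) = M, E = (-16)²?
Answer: 291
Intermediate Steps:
E = 256
-k(-291, E) = -1*(-291) = 291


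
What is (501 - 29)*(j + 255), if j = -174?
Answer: 38232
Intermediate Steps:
(501 - 29)*(j + 255) = (501 - 29)*(-174 + 255) = 472*81 = 38232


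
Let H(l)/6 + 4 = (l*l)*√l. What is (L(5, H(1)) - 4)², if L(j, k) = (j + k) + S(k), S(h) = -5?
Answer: 484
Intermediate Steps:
H(l) = -24 + 6*l^(5/2) (H(l) = -24 + 6*((l*l)*√l) = -24 + 6*(l²*√l) = -24 + 6*l^(5/2))
L(j, k) = -5 + j + k (L(j, k) = (j + k) - 5 = -5 + j + k)
(L(5, H(1)) - 4)² = ((-5 + 5 + (-24 + 6*1^(5/2))) - 4)² = ((-5 + 5 + (-24 + 6*1)) - 4)² = ((-5 + 5 + (-24 + 6)) - 4)² = ((-5 + 5 - 18) - 4)² = (-18 - 4)² = (-22)² = 484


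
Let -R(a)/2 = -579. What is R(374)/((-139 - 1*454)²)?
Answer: 1158/351649 ≈ 0.0032931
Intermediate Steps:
R(a) = 1158 (R(a) = -2*(-579) = 1158)
R(374)/((-139 - 1*454)²) = 1158/((-139 - 1*454)²) = 1158/((-139 - 454)²) = 1158/((-593)²) = 1158/351649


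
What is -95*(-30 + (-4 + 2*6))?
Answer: 2090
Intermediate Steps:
-95*(-30 + (-4 + 2*6)) = -95*(-30 + (-4 + 12)) = -95*(-30 + 8) = -95*(-22) = 2090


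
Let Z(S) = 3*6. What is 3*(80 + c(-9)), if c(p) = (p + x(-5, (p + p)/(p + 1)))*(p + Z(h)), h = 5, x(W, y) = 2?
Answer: 51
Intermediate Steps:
Z(S) = 18
c(p) = (2 + p)*(18 + p) (c(p) = (p + 2)*(p + 18) = (2 + p)*(18 + p))
3*(80 + c(-9)) = 3*(80 + (36 + (-9)**2 + 20*(-9))) = 3*(80 + (36 + 81 - 180)) = 3*(80 - 63) = 3*17 = 51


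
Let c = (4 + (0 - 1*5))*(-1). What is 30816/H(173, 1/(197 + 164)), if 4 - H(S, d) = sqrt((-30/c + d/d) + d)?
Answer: 11124576/4061 + 292752*I*sqrt(2617)/4061 ≈ 2739.4 + 3687.8*I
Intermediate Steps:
c = 1 (c = (4 + (0 - 5))*(-1) = (4 - 5)*(-1) = -1*(-1) = 1)
H(S, d) = 4 - sqrt(-29 + d) (H(S, d) = 4 - sqrt((-30/1 + d/d) + d) = 4 - sqrt((-30*1 + 1) + d) = 4 - sqrt((-30 + 1) + d) = 4 - sqrt(-29 + d))
30816/H(173, 1/(197 + 164)) = 30816/(4 - sqrt(-29 + 1/(197 + 164))) = 30816/(4 - sqrt(-29 + 1/361)) = 30816/(4 - sqrt(-10468/361)) = 30816/(4 - 2*I*sqrt(2617)/19)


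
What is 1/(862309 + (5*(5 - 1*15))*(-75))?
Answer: 1/866059 ≈ 1.1547e-6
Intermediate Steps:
1/(862309 + (5*(5 - 1*15))*(-75)) = 1/(862309 + (5*(5 - 15))*(-75)) = 1/(862309 + (5*(-10))*(-75)) = 1/(862309 - 50*(-75)) = 1/(862309 + 3750) = 1/866059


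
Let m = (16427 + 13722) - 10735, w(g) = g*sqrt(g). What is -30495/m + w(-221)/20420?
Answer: -30495/19414 - 221*I*sqrt(221)/20420 ≈ -1.5708 - 0.16089*I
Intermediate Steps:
w(g) = g**(3/2)
m = 19414 (m = 30149 - 10735 = 19414)
-30495/m + w(-221)/20420 = -30495/19414 + (-221)**(3/2)/20420 = -30495*1/19414 - 221*I*sqrt(221)*(1/20420) = -30495/19414 - 221*I*sqrt(221)/20420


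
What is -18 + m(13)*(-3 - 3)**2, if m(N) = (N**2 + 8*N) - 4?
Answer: 9666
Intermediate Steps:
m(N) = -4 + N**2 + 8*N
-18 + m(13)*(-3 - 3)**2 = -18 + (-4 + 13**2 + 8*13)*(-3 - 3)**2 = -18 + (-4 + 169 + 104)*(-6)**2 = -18 + 269*36 = -18 + 9684 = 9666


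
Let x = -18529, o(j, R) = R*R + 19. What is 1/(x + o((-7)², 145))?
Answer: 1/2515 ≈ 0.00039761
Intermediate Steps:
o(j, R) = 19 + R² (o(j, R) = R² + 19 = 19 + R²)
1/(x + o((-7)², 145)) = 1/(-18529 + (19 + 145²)) = 1/(-18529 + (19 + 21025)) = 1/(-18529 + 21044) = 1/2515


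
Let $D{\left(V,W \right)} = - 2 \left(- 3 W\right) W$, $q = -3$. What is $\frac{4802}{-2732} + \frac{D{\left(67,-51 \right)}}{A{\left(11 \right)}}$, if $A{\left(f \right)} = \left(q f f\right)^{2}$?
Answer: $- \frac{32784397}{19999606} \approx -1.6393$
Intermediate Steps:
$D{\left(V,W \right)} = 6 W^{2}$ ($D{\left(V,W \right)} = 6 W W = 6 W^{2}$)
$A{\left(f \right)} = 9 f^{4}$ ($A{\left(f \right)} = \left(- 3 f f\right)^{2} = \left(- 3 f^{2}\right)^{2} = 9 f^{4}$)
$\frac{4802}{-2732} + \frac{D{\left(67,-51 \right)}}{A{\left(11 \right)}} = \frac{4802}{-2732} + \frac{6 \left(-51\right)^{2}}{9 \cdot 11^{4}} = 4802 \left(- \frac{1}{2732}\right) + \frac{6 \cdot 2601}{9 \cdot 14641} = - \frac{2401}{1366} + \frac{15606}{131769} = - \frac{2401}{1366} + 15606 \cdot \frac{1}{131769} = - \frac{2401}{1366} + \frac{1734}{14641} = - \frac{32784397}{19999606}$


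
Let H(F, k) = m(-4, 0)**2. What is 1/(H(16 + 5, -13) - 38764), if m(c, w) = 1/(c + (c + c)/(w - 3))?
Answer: -16/620215 ≈ -2.5798e-5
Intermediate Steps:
m(c, w) = 1/(c + 2*c/(-3 + w)) (m(c, w) = 1/(c + (2*c)/(-3 + w)) = 1/(c + 2*c/(-3 + w)))
H(F, k) = 9/16 (H(F, k) = ((-3 + 0)/((-4)*(-1 + 0)))**2 = (-1/4*(-3)/(-1))**2 = (-1/4*(-1)*(-3))**2 = (-3/4)**2 = 9/16)
1/(H(16 + 5, -13) - 38764) = 1/(9/16 - 38764) = 1/(-620215/16) = -16/620215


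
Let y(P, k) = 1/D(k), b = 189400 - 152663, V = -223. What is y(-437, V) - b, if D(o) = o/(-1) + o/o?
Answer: -8229087/224 ≈ -36737.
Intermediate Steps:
D(o) = 1 - o (D(o) = o*(-1) + 1 = -o + 1 = 1 - o)
b = 36737
y(P, k) = 1/(1 - k)
y(-437, V) - b = -1/(-1 - 223) - 1*36737 = -1/(-224) - 36737 = -1*(-1/224) - 36737 = 1/224 - 36737 = -8229087/224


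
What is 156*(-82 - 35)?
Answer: -18252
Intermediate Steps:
156*(-82 - 35) = 156*(-117) = -18252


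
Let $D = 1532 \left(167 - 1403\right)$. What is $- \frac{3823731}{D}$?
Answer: $\frac{1274577}{631184} \approx 2.0193$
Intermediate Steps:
$D = -1893552$ ($D = 1532 \left(-1236\right) = -1893552$)
$- \frac{3823731}{D} = - \frac{3823731}{-1893552} = \left(-3823731\right) \left(- \frac{1}{1893552}\right) = \frac{1274577}{631184}$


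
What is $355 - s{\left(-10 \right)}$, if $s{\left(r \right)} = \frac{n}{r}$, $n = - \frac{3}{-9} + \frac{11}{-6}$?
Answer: $\frac{7097}{20} \approx 354.85$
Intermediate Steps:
$n = - \frac{3}{2}$ ($n = \left(-3\right) \left(- \frac{1}{9}\right) + 11 \left(- \frac{1}{6}\right) = \frac{1}{3} - \frac{11}{6} = - \frac{3}{2} \approx -1.5$)
$s{\left(r \right)} = - \frac{3}{2 r}$
$355 - s{\left(-10 \right)} = 355 - - \frac{3}{2 \left(-10\right)} = 355 - \left(- \frac{3}{2}\right) \left(- \frac{1}{10}\right) = 355 - \frac{3}{20} = \frac{7097}{20}$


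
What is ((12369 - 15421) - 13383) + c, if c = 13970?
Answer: -2465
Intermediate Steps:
((12369 - 15421) - 13383) + c = ((12369 - 15421) - 13383) + 13970 = (-3052 - 13383) + 13970 = -16435 + 13970 = -2465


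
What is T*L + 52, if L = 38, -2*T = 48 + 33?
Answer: -1487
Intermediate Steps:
T = -81/2 (T = -(48 + 33)/2 = -1/2*81 = -81/2 ≈ -40.500)
T*L + 52 = -81/2*38 + 52 = -1539 + 52 = -1487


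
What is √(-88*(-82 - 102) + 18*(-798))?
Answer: 2*√457 ≈ 42.755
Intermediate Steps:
√(-88*(-82 - 102) + 18*(-798)) = √(-88*(-184) - 14364) = √(16192 - 14364) = √1828 = 2*√457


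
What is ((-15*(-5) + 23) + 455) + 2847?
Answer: 3400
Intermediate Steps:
((-15*(-5) + 23) + 455) + 2847 = ((75 + 23) + 455) + 2847 = (98 + 455) + 2847 = 553 + 2847 = 3400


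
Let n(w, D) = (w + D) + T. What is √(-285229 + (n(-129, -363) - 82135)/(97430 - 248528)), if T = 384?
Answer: I*√6511938379070502/151098 ≈ 534.07*I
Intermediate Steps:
n(w, D) = 384 + D + w (n(w, D) = (w + D) + 384 = (D + w) + 384 = 384 + D + w)
√(-285229 + (n(-129, -363) - 82135)/(97430 - 248528)) = √(-285229 + ((384 - 363 - 129) - 82135)/(97430 - 248528)) = √(-285229 + (-108 - 82135)/(-151098)) = √(-285229 - 82243*(-1/151098)) = √(-285229 + 82243/151098) = √(-43097449199/151098) = I*√6511938379070502/151098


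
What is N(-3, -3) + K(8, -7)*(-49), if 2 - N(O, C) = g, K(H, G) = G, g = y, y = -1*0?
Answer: 345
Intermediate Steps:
y = 0
g = 0
N(O, C) = 2 (N(O, C) = 2 - 1*0 = 2 + 0 = 2)
N(-3, -3) + K(8, -7)*(-49) = 2 - 7*(-49) = 2 + 343 = 345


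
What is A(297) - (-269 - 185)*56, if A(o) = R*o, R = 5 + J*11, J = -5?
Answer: 10574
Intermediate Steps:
R = -50 (R = 5 - 5*11 = 5 - 55 = -50)
A(o) = -50*o
A(297) - (-269 - 185)*56 = -50*297 - (-269 - 185)*56 = -14850 - (-454)*56 = -14850 - 1*(-25424) = -14850 + 25424 = 10574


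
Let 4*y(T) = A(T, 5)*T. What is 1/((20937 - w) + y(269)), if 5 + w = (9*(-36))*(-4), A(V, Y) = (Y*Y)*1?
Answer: 4/85309 ≈ 4.6888e-5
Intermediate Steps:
A(V, Y) = Y² (A(V, Y) = Y²*1 = Y²)
w = 1291 (w = -5 + (9*(-36))*(-4) = -5 - 324*(-4) = -5 + 1296 = 1291)
y(T) = 25*T/4 (y(T) = (5²*T)/4 = (25*T)/4 = 25*T/4)
1/((20937 - w) + y(269)) = 1/((20937 - 1*1291) + (25/4)*269) = 1/((20937 - 1291) + 6725/4) = 1/(19646 + 6725/4) = 1/(85309/4) = 4/85309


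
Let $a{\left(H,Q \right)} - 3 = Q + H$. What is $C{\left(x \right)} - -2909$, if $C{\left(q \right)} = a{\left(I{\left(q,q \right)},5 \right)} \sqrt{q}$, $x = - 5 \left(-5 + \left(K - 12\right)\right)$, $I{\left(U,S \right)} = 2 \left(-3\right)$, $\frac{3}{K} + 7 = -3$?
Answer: $2909 + \sqrt{346} \approx 2927.6$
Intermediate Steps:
$K = - \frac{3}{10}$ ($K = \frac{3}{-7 - 3} = \frac{3}{-10} = 3 \left(- \frac{1}{10}\right) = - \frac{3}{10} \approx -0.3$)
$I{\left(U,S \right)} = -6$
$x = \frac{173}{2}$ ($x = - 5 \left(-5 - \frac{123}{10}\right) = \left(-5\right) \left(- \frac{173}{10}\right) = \frac{173}{2} \approx 86.5$)
$a{\left(H,Q \right)} = 3 + H + Q$ ($a{\left(H,Q \right)} = 3 + \left(Q + H\right) = 3 + \left(H + Q\right) = 3 + H + Q$)
$C{\left(q \right)} = 2 \sqrt{q}$ ($C{\left(q \right)} = \left(3 - 6 + 5\right) \sqrt{q} = 2 \sqrt{q}$)
$C{\left(x \right)} - -2909 = 2 \sqrt{\frac{173}{2}} - -2909 = 2 \frac{\sqrt{346}}{2} + 2909 = \sqrt{346} + 2909 = 2909 + \sqrt{346}$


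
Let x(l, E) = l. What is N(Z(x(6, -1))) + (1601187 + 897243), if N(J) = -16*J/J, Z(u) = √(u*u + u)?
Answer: 2498414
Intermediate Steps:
Z(u) = √(u + u²) (Z(u) = √(u² + u) = √(u + u²))
N(J) = -16 (N(J) = -16*1 = -16)
N(Z(x(6, -1))) + (1601187 + 897243) = -16 + (1601187 + 897243) = -16 + 2498430 = 2498414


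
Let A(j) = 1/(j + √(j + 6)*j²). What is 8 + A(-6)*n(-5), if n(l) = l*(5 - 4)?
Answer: 53/6 ≈ 8.8333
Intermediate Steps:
A(j) = 1/(j + j²*√(6 + j)) (A(j) = 1/(j + √(6 + j)*j²) = 1/(j + j²*√(6 + j)))
n(l) = l (n(l) = l*1 = l)
8 + A(-6)*n(-5) = 8 + (1/((-6)*(1 - 6*√(6 - 6))))*(-5) = 8 - 1/(6*(1 - 6*√0))*(-5) = 8 - 1/(6*(1 - 6*0))*(-5) = 8 - 1/(6*(1 + 0))*(-5) = 8 - ⅙/1*(-5) = 8 - ⅙*1*(-5) = 8 - ⅙*(-5) = 8 + ⅚ = 53/6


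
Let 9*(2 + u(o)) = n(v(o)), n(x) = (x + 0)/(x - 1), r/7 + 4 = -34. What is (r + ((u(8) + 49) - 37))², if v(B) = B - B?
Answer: 65536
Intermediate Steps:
r = -266 (r = -28 + 7*(-34) = -28 - 238 = -266)
v(B) = 0
n(x) = x/(-1 + x)
u(o) = -2 (u(o) = -2 + (0/(-1 + 0))/9 = -2 + (0/(-1))/9 = -2 + (0*(-1))/9 = -2 + (⅑)*0 = -2 + 0 = -2)
(r + ((u(8) + 49) - 37))² = (-266 + ((-2 + 49) - 37))² = (-266 + (47 - 37))² = (-266 + 10)² = (-256)² = 65536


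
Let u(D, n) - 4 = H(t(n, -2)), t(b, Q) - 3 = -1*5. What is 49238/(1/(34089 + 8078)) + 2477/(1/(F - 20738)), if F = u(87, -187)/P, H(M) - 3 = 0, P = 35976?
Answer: 72846029520059/35976 ≈ 2.0249e+9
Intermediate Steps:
t(b, Q) = -2 (t(b, Q) = 3 - 1*5 = 3 - 5 = -2)
H(M) = 3 (H(M) = 3 + 0 = 3)
u(D, n) = 7 (u(D, n) = 4 + 3 = 7)
F = 7/35976 ≈ 0.00019457
49238/(1/(34089 + 8078)) + 2477/(1/(F - 20738)) = 49238/(1/(34089 + 8078)) + 2477/(1/(7/35976 - 20738)) = 49238/(1/42167) + 2477/(1/(-746070281/35976)) = 49238/(1/42167) + 2477/(-35976/746070281) = 49238*42167 + 2477*(-746070281/35976) = 2076218746 - 1848016086037/35976 = 72846029520059/35976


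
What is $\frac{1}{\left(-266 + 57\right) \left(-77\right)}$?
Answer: $\frac{1}{16093} \approx 6.2139 \cdot 10^{-5}$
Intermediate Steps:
$\frac{1}{\left(-266 + 57\right) \left(-77\right)} = \frac{1}{\left(-209\right) \left(-77\right)} = \frac{1}{16093}$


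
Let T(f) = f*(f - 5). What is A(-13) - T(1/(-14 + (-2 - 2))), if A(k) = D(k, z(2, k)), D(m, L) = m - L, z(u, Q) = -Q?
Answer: -8515/324 ≈ -26.281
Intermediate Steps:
A(k) = 2*k (A(k) = k - (-1)*k = k + k = 2*k)
T(f) = f*(-5 + f)
A(-13) - T(1/(-14 + (-2 - 2))) = 2*(-13) - (-5 + 1/(-14 + (-2 - 2)))/(-14 + (-2 - 2)) = -26 - (-5 + 1/(-14 - 4))/(-14 - 4) = -26 - (-5 + 1/(-18))/(-18) = -26 - (-1)*(-5 - 1/18)/18 = -26 - (-1)*(-91)/(18*18) = -26 - 1*91/324 = -26 - 91/324 = -8515/324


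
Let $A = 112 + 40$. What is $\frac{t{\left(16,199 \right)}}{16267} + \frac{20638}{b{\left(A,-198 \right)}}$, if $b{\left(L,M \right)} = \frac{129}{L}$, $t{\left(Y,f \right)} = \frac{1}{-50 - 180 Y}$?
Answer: $\frac{149515522574431}{6148437990} \approx 24318.0$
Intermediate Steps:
$A = 152$
$\frac{t{\left(16,199 \right)}}{16267} + \frac{20638}{b{\left(A,-198 \right)}} = \frac{\left(-1\right) \frac{1}{50 + 180 \cdot 16}}{16267} + \frac{20638}{129 \cdot \frac{1}{152}} = - \frac{1}{50 + 2880} \cdot \frac{1}{16267} + \frac{20638}{129 \cdot \frac{1}{152}} = - \frac{1}{2930} \cdot \frac{1}{16267} + \frac{20638}{\frac{129}{152}} = \left(-1\right) \frac{1}{2930} \cdot \frac{1}{16267} + 20638 \cdot \frac{152}{129} = \left(- \frac{1}{2930}\right) \frac{1}{16267} + \frac{3136976}{129} = - \frac{1}{47662310} + \frac{3136976}{129} = \frac{149515522574431}{6148437990}$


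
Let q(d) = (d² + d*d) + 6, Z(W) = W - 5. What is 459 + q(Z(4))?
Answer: 467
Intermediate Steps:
Z(W) = -5 + W
q(d) = 6 + 2*d² (q(d) = (d² + d²) + 6 = 2*d² + 6 = 6 + 2*d²)
459 + q(Z(4)) = 459 + (6 + 2*(-5 + 4)²) = 459 + (6 + 2*(-1)²) = 459 + (6 + 2*1) = 459 + (6 + 2) = 459 + 8 = 467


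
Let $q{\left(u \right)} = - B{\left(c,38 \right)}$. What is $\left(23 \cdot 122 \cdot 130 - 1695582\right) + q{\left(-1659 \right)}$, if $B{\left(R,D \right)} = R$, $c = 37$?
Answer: $-1330839$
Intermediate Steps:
$q{\left(u \right)} = -37$ ($q{\left(u \right)} = \left(-1\right) 37 = -37$)
$\left(23 \cdot 122 \cdot 130 - 1695582\right) + q{\left(-1659 \right)} = \left(23 \cdot 122 \cdot 130 - 1695582\right) - 37 = \left(2806 \cdot 130 - 1695582\right) - 37 = \left(364780 - 1695582\right) - 37 = -1330802 - 37 = -1330839$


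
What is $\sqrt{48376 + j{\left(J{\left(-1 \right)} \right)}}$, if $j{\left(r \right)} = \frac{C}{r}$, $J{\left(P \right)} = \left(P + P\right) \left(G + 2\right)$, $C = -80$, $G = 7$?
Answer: $\frac{4 \sqrt{27214}}{3} \approx 219.96$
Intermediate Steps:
$J{\left(P \right)} = 18 P$ ($J{\left(P \right)} = \left(P + P\right) \left(7 + 2\right) = 2 P 9 = 18 P$)
$j{\left(r \right)} = - \frac{80}{r}$
$\sqrt{48376 + j{\left(J{\left(-1 \right)} \right)}} = \sqrt{48376 - \frac{80}{18 \left(-1\right)}} = \sqrt{48376 - \frac{80}{-18}} = \sqrt{48376 - - \frac{40}{9}} = \sqrt{48376 + \frac{40}{9}} = \sqrt{\frac{435424}{9}} = \frac{4 \sqrt{27214}}{3}$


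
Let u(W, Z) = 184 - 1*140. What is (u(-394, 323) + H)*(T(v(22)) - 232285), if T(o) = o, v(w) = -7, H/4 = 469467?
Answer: -436223934304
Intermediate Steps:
H = 1877868 (H = 4*469467 = 1877868)
u(W, Z) = 44 (u(W, Z) = 184 - 140 = 44)
(u(-394, 323) + H)*(T(v(22)) - 232285) = (44 + 1877868)*(-7 - 232285) = 1877912*(-232292) = -436223934304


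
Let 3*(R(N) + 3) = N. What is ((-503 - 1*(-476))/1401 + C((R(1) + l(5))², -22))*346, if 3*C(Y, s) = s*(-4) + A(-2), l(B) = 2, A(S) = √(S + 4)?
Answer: 14209874/1401 + 346*√2/3 ≈ 10306.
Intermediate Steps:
A(S) = √(4 + S)
R(N) = -3 + N/3
C(Y, s) = -4*s/3 + √2/3 (C(Y, s) = (s*(-4) + √(4 - 2))/3 = (-4*s + √2)/3 = (√2 - 4*s)/3 = -4*s/3 + √2/3)
((-503 - 1*(-476))/1401 + C((R(1) + l(5))², -22))*346 = ((-503 - 1*(-476))/1401 + (-4/3*(-22) + √2/3))*346 = ((-503 + 476)*(1/1401) + (88/3 + √2/3))*346 = (-27*1/1401 + (88/3 + √2/3))*346 = (-9/467 + (88/3 + √2/3))*346 = (41069/1401 + √2/3)*346 = 14209874/1401 + 346*√2/3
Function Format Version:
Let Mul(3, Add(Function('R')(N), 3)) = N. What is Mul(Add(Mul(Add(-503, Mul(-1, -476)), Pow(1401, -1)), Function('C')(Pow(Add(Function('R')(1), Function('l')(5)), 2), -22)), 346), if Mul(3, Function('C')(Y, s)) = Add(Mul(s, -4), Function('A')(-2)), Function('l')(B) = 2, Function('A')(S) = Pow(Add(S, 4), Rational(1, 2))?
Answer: Add(Rational(14209874, 1401), Mul(Rational(346, 3), Pow(2, Rational(1, 2)))) ≈ 10306.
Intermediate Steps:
Function('A')(S) = Pow(Add(4, S), Rational(1, 2))
Function('R')(N) = Add(-3, Mul(Rational(1, 3), N))
Function('C')(Y, s) = Add(Mul(Rational(-4, 3), s), Mul(Rational(1, 3), Pow(2, Rational(1, 2)))) (Function('C')(Y, s) = Mul(Rational(1, 3), Add(Mul(s, -4), Pow(Add(4, -2), Rational(1, 2)))) = Mul(Rational(1, 3), Add(Mul(-4, s), Pow(2, Rational(1, 2)))) = Mul(Rational(1, 3), Add(Pow(2, Rational(1, 2)), Mul(-4, s))) = Add(Mul(Rational(-4, 3), s), Mul(Rational(1, 3), Pow(2, Rational(1, 2)))))
Mul(Add(Mul(Add(-503, Mul(-1, -476)), Pow(1401, -1)), Function('C')(Pow(Add(Function('R')(1), Function('l')(5)), 2), -22)), 346) = Mul(Add(Mul(Add(-503, Mul(-1, -476)), Pow(1401, -1)), Add(Mul(Rational(-4, 3), -22), Mul(Rational(1, 3), Pow(2, Rational(1, 2))))), 346) = Mul(Add(Mul(Add(-503, 476), Rational(1, 1401)), Add(Rational(88, 3), Mul(Rational(1, 3), Pow(2, Rational(1, 2))))), 346) = Mul(Add(Mul(-27, Rational(1, 1401)), Add(Rational(88, 3), Mul(Rational(1, 3), Pow(2, Rational(1, 2))))), 346) = Mul(Add(Rational(-9, 467), Add(Rational(88, 3), Mul(Rational(1, 3), Pow(2, Rational(1, 2))))), 346) = Mul(Add(Rational(41069, 1401), Mul(Rational(1, 3), Pow(2, Rational(1, 2)))), 346) = Add(Rational(14209874, 1401), Mul(Rational(346, 3), Pow(2, Rational(1, 2))))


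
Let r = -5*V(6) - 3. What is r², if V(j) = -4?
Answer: 289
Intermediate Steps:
r = 17 (r = -5*(-4) - 3 = 20 - 3 = 17)
r² = 17² = 289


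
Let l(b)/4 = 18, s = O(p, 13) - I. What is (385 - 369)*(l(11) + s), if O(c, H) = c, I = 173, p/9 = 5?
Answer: -896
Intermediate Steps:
p = 45 (p = 9*5 = 45)
s = -128 (s = 45 - 1*173 = 45 - 173 = -128)
l(b) = 72 (l(b) = 4*18 = 72)
(385 - 369)*(l(11) + s) = (385 - 369)*(72 - 128) = 16*(-56) = -896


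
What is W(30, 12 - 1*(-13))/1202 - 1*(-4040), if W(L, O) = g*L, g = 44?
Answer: 2428700/601 ≈ 4041.1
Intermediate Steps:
W(L, O) = 44*L
W(30, 12 - 1*(-13))/1202 - 1*(-4040) = (44*30)/1202 - 1*(-4040) = 1320*(1/1202) + 4040 = 660/601 + 4040 = 2428700/601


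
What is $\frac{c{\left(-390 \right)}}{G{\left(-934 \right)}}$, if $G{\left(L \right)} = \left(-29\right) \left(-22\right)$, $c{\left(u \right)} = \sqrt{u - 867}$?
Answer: $\frac{i \sqrt{1257}}{638} \approx 0.055571 i$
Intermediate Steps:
$c{\left(u \right)} = \sqrt{-867 + u}$
$G{\left(L \right)} = 638$
$\frac{c{\left(-390 \right)}}{G{\left(-934 \right)}} = \frac{\sqrt{-867 - 390}}{638} = \sqrt{-1257} \cdot \frac{1}{638} = i \sqrt{1257} \cdot \frac{1}{638} = \frac{i \sqrt{1257}}{638}$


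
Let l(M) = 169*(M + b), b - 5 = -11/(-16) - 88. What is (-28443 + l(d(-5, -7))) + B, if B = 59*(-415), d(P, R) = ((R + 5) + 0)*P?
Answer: -1042381/16 ≈ -65149.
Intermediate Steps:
b = -1317/16 (b = 5 + (-11/(-16) - 88) = 5 + (-11*(-1/16) - 88) = 5 + (11/16 - 88) = 5 - 1397/16 = -1317/16 ≈ -82.313)
d(P, R) = P*(5 + R) (d(P, R) = ((5 + R) + 0)*P = (5 + R)*P = P*(5 + R))
l(M) = -222573/16 + 169*M (l(M) = 169*(M - 1317/16) = 169*(-1317/16 + M) = -222573/16 + 169*M)
B = -24485
(-28443 + l(d(-5, -7))) + B = (-28443 + (-222573/16 + 169*(-5*(5 - 7)))) - 24485 = (-28443 + (-222573/16 + 169*(-5*(-2)))) - 24485 = (-28443 + (-222573/16 + 169*10)) - 24485 = (-28443 + (-222573/16 + 1690)) - 24485 = (-28443 - 195533/16) - 24485 = -650621/16 - 24485 = -1042381/16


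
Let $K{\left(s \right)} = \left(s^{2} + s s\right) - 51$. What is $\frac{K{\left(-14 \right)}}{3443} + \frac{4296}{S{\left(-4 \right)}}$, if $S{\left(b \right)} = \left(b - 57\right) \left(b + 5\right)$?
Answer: $- \frac{1342757}{19093} \approx -70.327$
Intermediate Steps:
$K{\left(s \right)} = -51 + 2 s^{2}$ ($K{\left(s \right)} = \left(s^{2} + s^{2}\right) - 51 = 2 s^{2} - 51 = -51 + 2 s^{2}$)
$S{\left(b \right)} = \left(-57 + b\right) \left(5 + b\right)$
$\frac{K{\left(-14 \right)}}{3443} + \frac{4296}{S{\left(-4 \right)}} = \frac{-51 + 2 \left(-14\right)^{2}}{3443} + \frac{4296}{-285 + \left(-4\right)^{2} - -208} = \left(-51 + 2 \cdot 196\right) \frac{1}{3443} + \frac{4296}{-285 + 16 + 208} = \left(-51 + 392\right) \frac{1}{3443} + \frac{4296}{-61} = 341 \cdot \frac{1}{3443} + 4296 \left(- \frac{1}{61}\right) = \frac{31}{313} - \frac{4296}{61} = - \frac{1342757}{19093}$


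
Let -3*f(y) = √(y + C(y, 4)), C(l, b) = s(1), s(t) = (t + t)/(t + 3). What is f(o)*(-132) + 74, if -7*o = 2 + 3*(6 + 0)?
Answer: 74 + 22*I*√462/7 ≈ 74.0 + 67.553*I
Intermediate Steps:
o = -20/7 (o = -(2 + 3*(6 + 0))/7 = -(2 + 3*6)/7 = -(2 + 18)/7 = -⅐*20 = -20/7 ≈ -2.8571)
s(t) = 2*t/(3 + t) (s(t) = (2*t)/(3 + t) = 2*t/(3 + t))
C(l, b) = ½ (C(l, b) = 2*1/(3 + 1) = 2*1/4 = 2*1*(¼) = ½)
f(y) = -√(½ + y)/3 (f(y) = -√(y + ½)/3 = -√(½ + y)/3)
f(o)*(-132) + 74 = -√(2 + 4*(-20/7))/6*(-132) + 74 = -√(2 - 80/7)/6*(-132) + 74 = -I*√462/42*(-132) + 74 = 22*I*√462/7 + 74 = 74 + 22*I*√462/7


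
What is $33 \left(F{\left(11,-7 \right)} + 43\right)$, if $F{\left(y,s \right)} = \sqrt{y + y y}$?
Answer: $1419 + 66 \sqrt{33} \approx 1798.1$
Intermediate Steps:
$F{\left(y,s \right)} = \sqrt{y + y^{2}}$
$33 \left(F{\left(11,-7 \right)} + 43\right) = 33 \left(\sqrt{11 \left(1 + 11\right)} + 43\right) = 33 \left(\sqrt{11 \cdot 12} + 43\right) = 33 \left(\sqrt{132} + 43\right) = 33 \left(2 \sqrt{33} + 43\right) = 33 \left(43 + 2 \sqrt{33}\right) = 1419 + 66 \sqrt{33}$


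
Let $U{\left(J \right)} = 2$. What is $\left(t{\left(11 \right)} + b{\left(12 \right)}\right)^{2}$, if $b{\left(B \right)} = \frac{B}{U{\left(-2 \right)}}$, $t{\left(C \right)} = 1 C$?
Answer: $289$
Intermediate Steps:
$t{\left(C \right)} = C$
$b{\left(B \right)} = \frac{B}{2}$
$\left(t{\left(11 \right)} + b{\left(12 \right)}\right)^{2} = \left(11 + \frac{1}{2} \cdot 12\right)^{2} = \left(11 + 6\right)^{2} = 17^{2} = 289$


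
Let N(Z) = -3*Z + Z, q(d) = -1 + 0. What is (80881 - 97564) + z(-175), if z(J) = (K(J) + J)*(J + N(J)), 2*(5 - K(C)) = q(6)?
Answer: -92691/2 ≈ -46346.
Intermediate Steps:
q(d) = -1
K(C) = 11/2 (K(C) = 5 - ½*(-1) = 5 + ½ = 11/2)
N(Z) = -2*Z
z(J) = -J*(11/2 + J) (z(J) = (11/2 + J)*(J - 2*J) = (11/2 + J)*(-J) = -J*(11/2 + J))
(80881 - 97564) + z(-175) = (80881 - 97564) + (½)*(-175)*(-11 - 2*(-175)) = -16683 + (½)*(-175)*(-11 + 350) = -16683 + (½)*(-175)*339 = -16683 - 59325/2 = -92691/2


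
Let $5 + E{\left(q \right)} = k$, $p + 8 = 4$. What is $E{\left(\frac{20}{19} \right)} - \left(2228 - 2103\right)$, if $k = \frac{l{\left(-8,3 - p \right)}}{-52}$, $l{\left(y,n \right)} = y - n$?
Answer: $- \frac{6745}{52} \approx -129.71$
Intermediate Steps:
$p = -4$ ($p = -8 + 4 = -4$)
$k = \frac{15}{52}$ ($k = \frac{-8 - \left(3 - -4\right)}{-52} = \left(-8 - \left(3 + 4\right)\right) \left(- \frac{1}{52}\right) = \left(-8 - 7\right) \left(- \frac{1}{52}\right) = \left(-15\right) \left(- \frac{1}{52}\right) = \frac{15}{52} \approx 0.28846$)
$E{\left(q \right)} = - \frac{245}{52}$ ($E{\left(q \right)} = -5 + \frac{15}{52} = - \frac{245}{52}$)
$E{\left(\frac{20}{19} \right)} - \left(2228 - 2103\right) = - \frac{245}{52} - \left(2228 - 2103\right) = - \frac{245}{52} - 125 = - \frac{6745}{52}$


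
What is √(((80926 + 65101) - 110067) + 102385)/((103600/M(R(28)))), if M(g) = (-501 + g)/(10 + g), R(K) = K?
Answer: -473*√138345/3936800 ≈ -0.044689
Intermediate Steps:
M(g) = (-501 + g)/(10 + g)
√(((80926 + 65101) - 110067) + 102385)/((103600/M(R(28)))) = √(((80926 + 65101) - 110067) + 102385)/((103600/(((-501 + 28)/(10 + 28))))) = √((146027 - 110067) + 102385)/((103600/((-473/38)))) = √(35960 + 102385)/((103600/(((1/38)*(-473))))) = √138345/((103600/(-473/38))) = √138345/((103600*(-38/473))) = √138345/(-3936800/473) = √138345*(-473/3936800) = -473*√138345/3936800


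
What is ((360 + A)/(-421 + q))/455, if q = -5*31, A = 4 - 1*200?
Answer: -41/65520 ≈ -0.00062576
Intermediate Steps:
A = -196 (A = 4 - 200 = -196)
q = -155
((360 + A)/(-421 + q))/455 = ((360 - 196)/(-421 - 155))/455 = (164/(-576))*(1/455) = (164*(-1/576))*(1/455) = -41/144*1/455 = -41/65520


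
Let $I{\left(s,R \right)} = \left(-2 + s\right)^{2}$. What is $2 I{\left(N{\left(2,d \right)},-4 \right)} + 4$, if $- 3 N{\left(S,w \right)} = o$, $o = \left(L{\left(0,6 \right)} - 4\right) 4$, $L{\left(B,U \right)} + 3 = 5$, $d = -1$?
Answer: $\frac{44}{9} \approx 4.8889$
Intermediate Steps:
$L{\left(B,U \right)} = 2$ ($L{\left(B,U \right)} = -3 + 5 = 2$)
$o = -8$ ($o = \left(2 - 4\right) 4 = \left(-2\right) 4 = -8$)
$N{\left(S,w \right)} = \frac{8}{3}$ ($N{\left(S,w \right)} = \left(- \frac{1}{3}\right) \left(-8\right) = \frac{8}{3}$)
$2 I{\left(N{\left(2,d \right)},-4 \right)} + 4 = 2 \left(-2 + \frac{8}{3}\right)^{2} + 4 = 2 \left(\frac{2}{3}\right)^{2} + 4 = 2 \cdot \frac{4}{9} + 4 = \frac{8}{9} + 4 = \frac{44}{9}$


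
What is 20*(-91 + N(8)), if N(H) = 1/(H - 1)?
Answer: -12720/7 ≈ -1817.1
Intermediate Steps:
N(H) = 1/(-1 + H)
20*(-91 + N(8)) = 20*(-91 + 1/(-1 + 8)) = 20*(-91 + 1/7) = 20*(-91 + ⅐) = 20*(-636/7) = -12720/7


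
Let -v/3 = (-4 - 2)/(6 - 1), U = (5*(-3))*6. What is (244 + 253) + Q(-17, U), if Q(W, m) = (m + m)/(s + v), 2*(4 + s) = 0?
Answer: 947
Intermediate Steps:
s = -4 (s = -4 + (½)*0 = -4 + 0 = -4)
U = -90 (U = -15*6 = -90)
v = 18/5 (v = -3*(-4 - 2)/(6 - 1) = -(-18)/5 = -3*(-6/5) = 18/5 ≈ 3.6000)
Q(W, m) = -5*m (Q(W, m) = (m + m)/(-4 + 18/5) = (2*m)/(-⅖) = (2*m)*(-5/2) = -5*m)
(244 + 253) + Q(-17, U) = (244 + 253) - 5*(-90) = 497 + 450 = 947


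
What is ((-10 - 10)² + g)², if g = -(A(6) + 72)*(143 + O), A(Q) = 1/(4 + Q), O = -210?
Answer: 2736022249/100 ≈ 2.7360e+7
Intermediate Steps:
g = 48307/10 (g = -(1/(4 + 6) + 72)*(143 - 210) = -(1/10 + 72)*(-67) = -(⅒ + 72)*(-67) = -721*(-67)/10 = -1*(-48307/10) = 48307/10 ≈ 4830.7)
((-10 - 10)² + g)² = ((-10 - 10)² + 48307/10)² = ((-20)² + 48307/10)² = (400 + 48307/10)² = (52307/10)² = 2736022249/100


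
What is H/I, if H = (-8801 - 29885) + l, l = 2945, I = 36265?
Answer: -35741/36265 ≈ -0.98555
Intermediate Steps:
H = -35741 (H = (-8801 - 29885) + 2945 = -38686 + 2945 = -35741)
H/I = -35741/36265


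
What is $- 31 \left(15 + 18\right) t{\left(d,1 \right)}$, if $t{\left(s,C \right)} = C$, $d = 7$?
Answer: $-1023$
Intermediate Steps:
$- 31 \left(15 + 18\right) t{\left(d,1 \right)} = - 31 \left(15 + 18\right) 1 = \left(-31\right) 33 \cdot 1 = \left(-1023\right) 1 = -1023$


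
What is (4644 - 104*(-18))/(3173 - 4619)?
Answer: -1086/241 ≈ -4.5062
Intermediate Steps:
(4644 - 104*(-18))/(3173 - 4619) = (4644 + 1872)/(-1446) = 6516*(-1/1446) = -1086/241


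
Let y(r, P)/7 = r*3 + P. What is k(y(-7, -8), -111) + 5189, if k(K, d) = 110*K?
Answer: -17141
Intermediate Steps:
y(r, P) = 7*P + 21*r (y(r, P) = 7*(r*3 + P) = 7*(3*r + P) = 7*(P + 3*r) = 7*P + 21*r)
k(y(-7, -8), -111) + 5189 = 110*(7*(-8) + 21*(-7)) + 5189 = 110*(-56 - 147) + 5189 = 110*(-203) + 5189 = -22330 + 5189 = -17141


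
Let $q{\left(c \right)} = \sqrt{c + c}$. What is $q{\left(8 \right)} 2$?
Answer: $8$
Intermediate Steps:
$q{\left(c \right)} = \sqrt{2} \sqrt{c}$ ($q{\left(c \right)} = \sqrt{2 c} = \sqrt{2} \sqrt{c}$)
$q{\left(8 \right)} 2 = \sqrt{2} \sqrt{8} \cdot 2 = \sqrt{2} \cdot 2 \sqrt{2} \cdot 2 = 4 \cdot 2 = 8$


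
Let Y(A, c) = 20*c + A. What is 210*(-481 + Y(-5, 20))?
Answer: -18060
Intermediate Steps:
Y(A, c) = A + 20*c
210*(-481 + Y(-5, 20)) = 210*(-481 + (-5 + 20*20)) = 210*(-481 + (-5 + 400)) = 210*(-481 + 395) = 210*(-86) = -18060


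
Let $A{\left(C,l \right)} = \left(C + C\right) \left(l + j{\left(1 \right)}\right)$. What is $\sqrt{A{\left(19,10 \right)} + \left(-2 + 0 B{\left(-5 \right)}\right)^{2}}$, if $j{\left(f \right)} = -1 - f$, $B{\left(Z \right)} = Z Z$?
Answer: $2 \sqrt{77} \approx 17.55$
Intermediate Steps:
$B{\left(Z \right)} = Z^{2}$
$A{\left(C,l \right)} = 2 C \left(-2 + l\right)$ ($A{\left(C,l \right)} = \left(C + C\right) \left(l - 2\right) = 2 C \left(l - 2\right) = 2 C \left(-2 + l\right)$)
$\sqrt{A{\left(19,10 \right)} + \left(-2 + 0 B{\left(-5 \right)}\right)^{2}} = \sqrt{2 \cdot 19 \left(-2 + 10\right) + \left(-2 + 0 \left(-5\right)^{2}\right)^{2}} = \sqrt{2 \cdot 19 \cdot 8 + \left(-2 + 0 \cdot 25\right)^{2}} = \sqrt{304 + \left(-2 + 0\right)^{2}} = \sqrt{304 + \left(-2\right)^{2}} = \sqrt{304 + 4} = \sqrt{308} = 2 \sqrt{77}$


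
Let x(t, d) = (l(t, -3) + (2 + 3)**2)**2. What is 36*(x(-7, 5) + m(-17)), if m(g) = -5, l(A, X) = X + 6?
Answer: 28044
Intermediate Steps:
l(A, X) = 6 + X
x(t, d) = 784 (x(t, d) = ((6 - 3) + (2 + 3)**2)**2 = (3 + 5**2)**2 = (3 + 25)**2 = 28**2 = 784)
36*(x(-7, 5) + m(-17)) = 36*(784 - 5) = 36*779 = 28044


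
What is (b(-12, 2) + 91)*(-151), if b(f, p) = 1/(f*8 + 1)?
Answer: -1305244/95 ≈ -13739.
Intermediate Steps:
b(f, p) = 1/(1 + 8*f) (b(f, p) = 1/(8*f + 1) = 1/(1 + 8*f))
(b(-12, 2) + 91)*(-151) = (1/(1 + 8*(-12)) + 91)*(-151) = (1/(1 - 96) + 91)*(-151) = (1/(-95) + 91)*(-151) = (-1/95 + 91)*(-151) = (8644/95)*(-151) = -1305244/95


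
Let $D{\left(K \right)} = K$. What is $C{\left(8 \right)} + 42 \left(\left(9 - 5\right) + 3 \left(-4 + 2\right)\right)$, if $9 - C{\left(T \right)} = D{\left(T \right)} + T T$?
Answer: $-147$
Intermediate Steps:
$C{\left(T \right)} = 9 - T - T^{2}$ ($C{\left(T \right)} = 9 - \left(T + T T\right) = 9 - \left(T + T^{2}\right) = 9 - T - T^{2}$)
$C{\left(8 \right)} + 42 \left(\left(9 - 5\right) + 3 \left(-4 + 2\right)\right) = \left(9 - 8 - 8^{2}\right) + 42 \left(\left(9 - 5\right) + 3 \left(-4 + 2\right)\right) = \left(9 - 8 - 64\right) + 42 \left(4 + 3 \left(-2\right)\right) = \left(9 - 8 - 64\right) + 42 \left(4 - 6\right) = -63 + 42 \left(-2\right) = -63 - 84 = -147$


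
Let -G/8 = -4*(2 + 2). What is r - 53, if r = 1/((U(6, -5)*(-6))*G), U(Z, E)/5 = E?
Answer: -1017599/19200 ≈ -53.000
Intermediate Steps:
U(Z, E) = 5*E
G = 128 (G = -(-32)*(2 + 2) = -(-32)*4 = -8*(-16) = 128)
r = 1/19200 (r = 1/(((5*(-5))*(-6))*128) = 1/(-25*(-6)*128) = 1/(150*128) = 1/19200 ≈ 5.2083e-5)
r - 53 = 1/19200 - 53 = -1017599/19200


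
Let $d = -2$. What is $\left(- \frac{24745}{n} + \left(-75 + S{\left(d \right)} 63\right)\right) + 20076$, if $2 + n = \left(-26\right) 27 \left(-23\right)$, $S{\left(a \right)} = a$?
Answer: $\frac{320837255}{16144} \approx 19873.0$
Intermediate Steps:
$n = 16144$ ($n = -2 + \left(-26\right) 27 \left(-23\right) = -2 - -16146 = -2 + 16146 = 16144$)
$\left(- \frac{24745}{n} + \left(-75 + S{\left(d \right)} 63\right)\right) + 20076 = \left(- \frac{24745}{16144} - 201\right) + 20076 = - \frac{3269689}{16144} + 20076 = \frac{320837255}{16144}$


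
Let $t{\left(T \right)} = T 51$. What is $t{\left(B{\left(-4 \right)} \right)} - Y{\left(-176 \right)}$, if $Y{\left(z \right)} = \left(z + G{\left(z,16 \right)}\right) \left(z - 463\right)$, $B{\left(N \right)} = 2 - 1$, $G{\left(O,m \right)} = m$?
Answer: $-102189$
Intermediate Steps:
$B{\left(N \right)} = 1$ ($B{\left(N \right)} = 2 - 1 = 1$)
$Y{\left(z \right)} = \left(-463 + z\right) \left(16 + z\right)$ ($Y{\left(z \right)} = \left(z + 16\right) \left(z - 463\right) = \left(16 + z\right) \left(-463 + z\right) = \left(-463 + z\right) \left(16 + z\right)$)
$t{\left(T \right)} = 51 T$
$t{\left(B{\left(-4 \right)} \right)} - Y{\left(-176 \right)} = 51 \cdot 1 - \left(-7408 + \left(-176\right)^{2} - -78672\right) = 51 - \left(-7408 + 30976 + 78672\right) = 51 - 102240 = -102189$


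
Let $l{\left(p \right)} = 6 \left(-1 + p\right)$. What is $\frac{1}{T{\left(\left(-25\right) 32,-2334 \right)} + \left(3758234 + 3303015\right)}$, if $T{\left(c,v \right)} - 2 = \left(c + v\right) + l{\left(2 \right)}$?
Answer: $\frac{1}{7058123} \approx 1.4168 \cdot 10^{-7}$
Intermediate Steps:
$l{\left(p \right)} = -6 + 6 p$
$T{\left(c,v \right)} = 8 + c + v$ ($T{\left(c,v \right)} = 2 + \left(\left(c + v\right) + \left(-6 + 6 \cdot 2\right)\right) = 2 + \left(\left(c + v\right) + \left(-6 + 12\right)\right) = 2 + \left(\left(c + v\right) + 6\right) = 2 + \left(6 + c + v\right) = 8 + c + v$)
$\frac{1}{T{\left(\left(-25\right) 32,-2334 \right)} + \left(3758234 + 3303015\right)} = \frac{1}{\left(8 - 800 - 2334\right) + \left(3758234 + 3303015\right)} = \frac{1}{\left(8 - 800 - 2334\right) + 7061249} = \frac{1}{-3126 + 7061249} = \frac{1}{7058123}$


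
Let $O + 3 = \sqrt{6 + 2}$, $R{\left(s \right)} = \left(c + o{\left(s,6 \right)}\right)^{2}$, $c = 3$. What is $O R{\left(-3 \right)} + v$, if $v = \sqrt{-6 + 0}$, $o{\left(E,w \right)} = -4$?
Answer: $-3 + 2 \sqrt{2} + i \sqrt{6} \approx -0.17157 + 2.4495 i$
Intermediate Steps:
$R{\left(s \right)} = 1$ ($R{\left(s \right)} = \left(3 - 4\right)^{2} = \left(-1\right)^{2} = 1$)
$O = -3 + 2 \sqrt{2}$ ($O = -3 + \sqrt{6 + 2} = -3 + \sqrt{8} = -3 + 2 \sqrt{2} \approx -0.17157$)
$v = i \sqrt{6}$ ($v = \sqrt{-6} = i \sqrt{6} \approx 2.4495 i$)
$O R{\left(-3 \right)} + v = \left(-3 + 2 \sqrt{2}\right) 1 + i \sqrt{6} = \left(-3 + 2 \sqrt{2}\right) + i \sqrt{6} = -3 + 2 \sqrt{2} + i \sqrt{6}$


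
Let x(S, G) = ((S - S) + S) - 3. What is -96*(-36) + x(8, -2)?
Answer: 3461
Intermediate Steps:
x(S, G) = -3 + S (x(S, G) = (0 + S) - 3 = S - 3 = -3 + S)
-96*(-36) + x(8, -2) = -96*(-36) + (-3 + 8) = 3456 + 5 = 3461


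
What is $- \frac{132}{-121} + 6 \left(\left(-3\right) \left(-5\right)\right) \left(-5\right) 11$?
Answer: $- \frac{54438}{11} \approx -4948.9$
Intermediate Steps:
$- \frac{132}{-121} + 6 \left(\left(-3\right) \left(-5\right)\right) \left(-5\right) 11 = \left(-132\right) \left(- \frac{1}{121}\right) + 6 \cdot 15 \left(-5\right) 11 = \frac{12}{11} + 90 \left(-5\right) 11 = \frac{12}{11} - 4950 = - \frac{54438}{11}$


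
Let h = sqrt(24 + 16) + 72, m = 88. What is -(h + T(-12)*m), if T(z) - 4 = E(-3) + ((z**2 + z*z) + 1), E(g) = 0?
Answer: -25856 - 2*sqrt(10) ≈ -25862.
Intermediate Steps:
h = 72 + 2*sqrt(10) (h = sqrt(40) + 72 = 2*sqrt(10) + 72 = 72 + 2*sqrt(10) ≈ 78.325)
T(z) = 5 + 2*z**2 (T(z) = 4 + (0 + ((z**2 + z*z) + 1)) = 4 + (0 + ((z**2 + z**2) + 1)) = 4 + (0 + (2*z**2 + 1)) = 4 + (0 + (1 + 2*z**2)) = 4 + (1 + 2*z**2) = 5 + 2*z**2)
-(h + T(-12)*m) = -((72 + 2*sqrt(10)) + (5 + 2*(-12)**2)*88) = -((72 + 2*sqrt(10)) + (5 + 2*144)*88) = -((72 + 2*sqrt(10)) + (5 + 288)*88) = -((72 + 2*sqrt(10)) + 293*88) = -((72 + 2*sqrt(10)) + 25784) = -(25856 + 2*sqrt(10)) = -25856 - 2*sqrt(10)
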